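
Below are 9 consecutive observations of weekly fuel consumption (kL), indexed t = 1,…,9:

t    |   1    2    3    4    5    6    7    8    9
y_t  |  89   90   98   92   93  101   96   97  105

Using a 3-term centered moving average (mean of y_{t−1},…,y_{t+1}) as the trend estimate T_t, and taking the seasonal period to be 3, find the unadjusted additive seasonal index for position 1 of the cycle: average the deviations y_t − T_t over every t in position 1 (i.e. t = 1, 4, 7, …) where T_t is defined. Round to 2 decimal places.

-2.17

Season position 1 occurs at t = 4, 7 (where T_t is defined).
t=4: T_4 = 94.3333; y_4 − T_4 = 92 − 94.3333 = -2.3333
t=7: T_7 = 98.0000; y_7 − T_7 = 96 − 98.0000 = -2.0000
Mean deviation: (-2.3333 + -2.0000) / 2 = -2.17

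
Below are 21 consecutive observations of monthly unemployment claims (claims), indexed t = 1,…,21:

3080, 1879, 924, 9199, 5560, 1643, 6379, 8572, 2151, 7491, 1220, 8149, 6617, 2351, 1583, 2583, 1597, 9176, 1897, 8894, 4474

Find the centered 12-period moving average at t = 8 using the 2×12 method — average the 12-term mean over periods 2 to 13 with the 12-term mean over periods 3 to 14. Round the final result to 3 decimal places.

Sum over 2–13: 1879 + 924 + 9199 + 5560 + 1643 + 6379 + 8572 + 2151 + 7491 + 1220 + 8149 + 6617 = 59784
Sum over 3–14: 924 + 9199 + 5560 + 1643 + 6379 + 8572 + 2151 + 7491 + 1220 + 8149 + 6617 + 2351 = 60256
CMA at t=8 = (59784 + 60256) / (2·12) = 120040 / 24 = 5001.667

5001.667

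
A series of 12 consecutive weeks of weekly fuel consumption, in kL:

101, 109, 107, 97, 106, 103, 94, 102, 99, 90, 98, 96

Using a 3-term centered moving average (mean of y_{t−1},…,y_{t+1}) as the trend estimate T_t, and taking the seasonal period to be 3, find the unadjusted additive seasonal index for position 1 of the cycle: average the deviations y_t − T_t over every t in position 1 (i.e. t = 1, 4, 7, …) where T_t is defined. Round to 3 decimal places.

-5.889

Season position 1 occurs at t = 4, 7, 10 (where T_t is defined).
t=4: T_4 = 103.33333; y_4 − T_4 = 97 − 103.33333 = -6.33333
t=7: T_7 = 99.66667; y_7 − T_7 = 94 − 99.66667 = -5.66667
t=10: T_10 = 95.66667; y_10 − T_10 = 90 − 95.66667 = -5.66667
Mean deviation: (-6.33333 + -5.66667 + -5.66667) / 3 = -5.889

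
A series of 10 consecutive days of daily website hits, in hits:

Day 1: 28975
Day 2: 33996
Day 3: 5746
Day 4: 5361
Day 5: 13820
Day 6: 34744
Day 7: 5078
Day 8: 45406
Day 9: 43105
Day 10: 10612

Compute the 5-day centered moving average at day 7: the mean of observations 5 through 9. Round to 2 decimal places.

28430.60

Sum of periods 5–9: 13820 + 34744 + 5078 + 45406 + 43105 = 142153
Divide by 5: 142153 / 5 = 28430.60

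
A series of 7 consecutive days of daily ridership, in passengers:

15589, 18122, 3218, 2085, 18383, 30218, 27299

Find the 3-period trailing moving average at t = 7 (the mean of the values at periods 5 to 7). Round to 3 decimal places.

Sum of periods 5–7: 18383 + 30218 + 27299 = 75900
Divide by 3: 75900 / 3 = 25300.000

25300.000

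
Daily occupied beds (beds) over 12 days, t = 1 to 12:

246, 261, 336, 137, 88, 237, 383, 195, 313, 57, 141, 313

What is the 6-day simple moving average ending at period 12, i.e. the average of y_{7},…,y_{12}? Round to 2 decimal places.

Sum of periods 7–12: 383 + 195 + 313 + 57 + 141 + 313 = 1402
Divide by 6: 1402 / 6 = 233.67

233.67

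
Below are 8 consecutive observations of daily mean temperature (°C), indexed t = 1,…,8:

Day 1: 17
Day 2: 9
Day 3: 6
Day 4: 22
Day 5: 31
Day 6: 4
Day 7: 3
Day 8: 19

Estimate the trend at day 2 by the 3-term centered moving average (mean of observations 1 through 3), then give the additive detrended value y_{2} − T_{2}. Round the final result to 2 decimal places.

Trend T_2 = (17 + 9 + 6) / 3 = 32/3 = 10.6667
Detrended value: 9 − 10.6667 = -1.67

-1.67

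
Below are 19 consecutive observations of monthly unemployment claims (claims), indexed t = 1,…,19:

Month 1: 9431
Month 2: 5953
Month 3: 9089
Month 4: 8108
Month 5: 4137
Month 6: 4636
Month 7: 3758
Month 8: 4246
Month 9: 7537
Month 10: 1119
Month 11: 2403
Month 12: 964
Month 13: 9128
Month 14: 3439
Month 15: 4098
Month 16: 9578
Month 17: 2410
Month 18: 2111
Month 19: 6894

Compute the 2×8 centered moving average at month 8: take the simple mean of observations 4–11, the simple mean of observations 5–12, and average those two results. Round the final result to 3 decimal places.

Sum over 4–11: 8108 + 4137 + 4636 + 3758 + 4246 + 7537 + 1119 + 2403 = 35944
Sum over 5–12: 4137 + 4636 + 3758 + 4246 + 7537 + 1119 + 2403 + 964 = 28800
CMA at t=8 = (35944 + 28800) / (2·8) = 64744 / 16 = 4046.500

4046.500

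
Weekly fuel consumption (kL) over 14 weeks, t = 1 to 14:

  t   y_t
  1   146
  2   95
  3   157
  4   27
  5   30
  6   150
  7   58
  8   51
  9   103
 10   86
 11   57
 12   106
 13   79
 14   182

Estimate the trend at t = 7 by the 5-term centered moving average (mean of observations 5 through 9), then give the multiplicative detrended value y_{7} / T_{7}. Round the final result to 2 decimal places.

0.74

Trend T_7 = (30 + 150 + 58 + 51 + 103) / 5 = 392/5 = 78.4000
Ratio to trend: 58 / 78.4000 = 0.74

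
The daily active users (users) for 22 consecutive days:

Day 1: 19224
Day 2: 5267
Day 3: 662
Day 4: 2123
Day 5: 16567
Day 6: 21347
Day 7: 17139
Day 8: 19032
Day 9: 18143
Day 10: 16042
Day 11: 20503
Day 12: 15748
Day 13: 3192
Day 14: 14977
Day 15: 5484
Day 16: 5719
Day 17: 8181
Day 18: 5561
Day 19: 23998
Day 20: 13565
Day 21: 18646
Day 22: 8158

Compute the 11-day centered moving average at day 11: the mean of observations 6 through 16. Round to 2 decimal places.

Sum of periods 6–16: 21347 + 17139 + 19032 + 18143 + 16042 + 20503 + 15748 + 3192 + 14977 + 5484 + 5719 = 157326
Divide by 11: 157326 / 11 = 14302.36

14302.36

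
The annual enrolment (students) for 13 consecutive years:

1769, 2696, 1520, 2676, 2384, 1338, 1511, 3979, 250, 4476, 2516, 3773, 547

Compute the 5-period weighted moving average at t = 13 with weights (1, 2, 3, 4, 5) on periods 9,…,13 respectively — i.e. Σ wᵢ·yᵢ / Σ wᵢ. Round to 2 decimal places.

Weighted sum: 1·250 + 2·4476 + 3·2516 + 4·3773 + 5·547 = 250 + 8952 + 7548 + 15092 + 2735 = 34577
Weight total: 1 + 2 + 3 + 4 + 5 = 15
WMA = 34577 / 15 = 2305.13

2305.13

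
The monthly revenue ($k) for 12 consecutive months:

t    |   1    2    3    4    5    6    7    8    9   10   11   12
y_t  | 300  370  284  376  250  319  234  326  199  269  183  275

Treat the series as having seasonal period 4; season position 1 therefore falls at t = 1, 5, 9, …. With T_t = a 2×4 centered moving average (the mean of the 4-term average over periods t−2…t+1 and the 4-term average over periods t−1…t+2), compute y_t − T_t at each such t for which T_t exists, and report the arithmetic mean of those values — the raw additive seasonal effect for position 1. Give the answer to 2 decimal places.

-51.31

Season position 1 occurs at t = 5, 9 (where T_t is defined).
t=5: T_5 = 301.0000; y_5 − T_5 = 250 − 301.0000 = -51.0000
t=9: T_9 = 250.6250; y_9 − T_9 = 199 − 250.6250 = -51.6250
Mean deviation: (-51.0000 + -51.6250) / 2 = -51.31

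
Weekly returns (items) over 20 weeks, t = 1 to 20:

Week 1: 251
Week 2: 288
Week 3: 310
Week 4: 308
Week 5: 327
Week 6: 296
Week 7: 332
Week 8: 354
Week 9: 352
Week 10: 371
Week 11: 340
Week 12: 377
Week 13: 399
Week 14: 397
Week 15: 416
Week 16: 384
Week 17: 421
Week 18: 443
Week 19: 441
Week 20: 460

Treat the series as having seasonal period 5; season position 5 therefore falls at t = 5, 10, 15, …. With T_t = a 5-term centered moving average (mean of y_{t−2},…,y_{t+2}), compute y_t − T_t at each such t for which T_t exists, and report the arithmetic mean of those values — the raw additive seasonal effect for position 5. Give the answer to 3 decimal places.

Season position 5 occurs at t = 5, 10, 15 (where T_t is defined).
t=5: T_5 = 314.60000; y_5 − T_5 = 327 − 314.60000 = 12.40000
t=10: T_10 = 358.80000; y_10 − T_10 = 371 − 358.80000 = 12.20000
t=15: T_15 = 403.40000; y_15 − T_15 = 416 − 403.40000 = 12.60000
Mean deviation: (12.40000 + 12.20000 + 12.60000) / 3 = 12.400

12.400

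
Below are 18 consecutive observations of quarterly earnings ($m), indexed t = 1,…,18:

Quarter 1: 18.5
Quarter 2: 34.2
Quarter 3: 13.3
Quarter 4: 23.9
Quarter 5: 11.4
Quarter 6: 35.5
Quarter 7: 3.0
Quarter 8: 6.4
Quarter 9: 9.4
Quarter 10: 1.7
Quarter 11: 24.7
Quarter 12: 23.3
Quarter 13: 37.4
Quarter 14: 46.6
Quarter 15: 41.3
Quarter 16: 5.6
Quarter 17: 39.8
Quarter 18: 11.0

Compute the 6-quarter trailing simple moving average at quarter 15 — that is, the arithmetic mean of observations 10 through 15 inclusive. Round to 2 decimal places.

Sum of periods 10–15: 1.7 + 24.7 + 23.3 + 37.4 + 46.6 + 41.3 = 175.0
Divide by 6: 175.0 / 6 = 29.17

29.17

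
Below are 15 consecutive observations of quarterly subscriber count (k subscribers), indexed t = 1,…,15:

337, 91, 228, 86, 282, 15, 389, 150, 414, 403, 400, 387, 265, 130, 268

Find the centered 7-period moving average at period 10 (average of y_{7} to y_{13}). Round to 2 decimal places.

Sum of periods 7–13: 389 + 150 + 414 + 403 + 400 + 387 + 265 = 2408
Divide by 7: 2408 / 7 = 344.00

344.00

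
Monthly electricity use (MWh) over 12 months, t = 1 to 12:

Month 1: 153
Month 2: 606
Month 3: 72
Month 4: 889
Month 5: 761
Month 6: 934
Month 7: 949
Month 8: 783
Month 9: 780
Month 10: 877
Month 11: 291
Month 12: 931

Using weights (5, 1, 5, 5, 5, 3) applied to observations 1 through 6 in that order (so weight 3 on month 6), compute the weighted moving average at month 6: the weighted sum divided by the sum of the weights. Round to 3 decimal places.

Weighted sum: 5·153 + 1·606 + 5·72 + 5·889 + 5·761 + 3·934 = 765 + 606 + 360 + 4445 + 3805 + 2802 = 12783
Weight total: 5 + 1 + 5 + 5 + 5 + 3 = 24
WMA = 12783 / 24 = 532.625

532.625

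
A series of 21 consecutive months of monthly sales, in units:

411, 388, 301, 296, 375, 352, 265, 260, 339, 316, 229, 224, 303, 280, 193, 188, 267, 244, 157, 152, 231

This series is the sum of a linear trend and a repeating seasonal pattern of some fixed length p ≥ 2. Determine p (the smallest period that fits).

First differences y_{t+1} − y_t: -23, -87, -5, 79, -23, -87, -5, 79, -23, -87, …
The difference pattern repeats every 4 terms and not for any smaller step, so p = 4.

4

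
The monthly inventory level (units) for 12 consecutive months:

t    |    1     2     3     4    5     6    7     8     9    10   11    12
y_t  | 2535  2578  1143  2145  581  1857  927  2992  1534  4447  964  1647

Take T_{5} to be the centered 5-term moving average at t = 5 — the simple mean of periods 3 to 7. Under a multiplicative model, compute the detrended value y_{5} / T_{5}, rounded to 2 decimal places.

Trend T_5 = (1143 + 2145 + 581 + 1857 + 927) / 5 = 6653/5 = 1330.6000
Ratio to trend: 581 / 1330.6000 = 0.44

0.44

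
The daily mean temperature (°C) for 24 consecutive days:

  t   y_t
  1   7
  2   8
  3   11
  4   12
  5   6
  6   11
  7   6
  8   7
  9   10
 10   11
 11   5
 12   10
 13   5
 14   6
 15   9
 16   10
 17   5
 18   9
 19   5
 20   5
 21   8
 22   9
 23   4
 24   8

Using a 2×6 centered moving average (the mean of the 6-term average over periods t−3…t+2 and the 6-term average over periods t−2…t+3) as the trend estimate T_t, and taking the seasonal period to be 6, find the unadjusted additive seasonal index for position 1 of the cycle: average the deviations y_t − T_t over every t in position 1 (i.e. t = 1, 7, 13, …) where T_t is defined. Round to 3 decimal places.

-2.361

Season position 1 occurs at t = 7, 13, 19 (where T_t is defined).
t=7: T_7 = 8.58333; y_7 − T_7 = 6 − 8.58333 = -2.58333
t=13: T_13 = 7.58333; y_13 − T_13 = 5 − 7.58333 = -2.58333
t=19: T_19 = 6.91667; y_19 − T_19 = 5 − 6.91667 = -1.91667
Mean deviation: (-2.58333 + -2.58333 + -1.91667) / 3 = -2.361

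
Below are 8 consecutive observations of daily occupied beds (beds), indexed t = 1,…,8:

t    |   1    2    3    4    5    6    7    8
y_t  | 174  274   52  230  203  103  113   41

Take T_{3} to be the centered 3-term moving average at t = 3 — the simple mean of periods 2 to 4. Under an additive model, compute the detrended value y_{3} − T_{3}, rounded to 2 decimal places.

-133.33

Trend T_3 = (274 + 52 + 230) / 3 = 556/3 = 185.3333
Detrended value: 52 − 185.3333 = -133.33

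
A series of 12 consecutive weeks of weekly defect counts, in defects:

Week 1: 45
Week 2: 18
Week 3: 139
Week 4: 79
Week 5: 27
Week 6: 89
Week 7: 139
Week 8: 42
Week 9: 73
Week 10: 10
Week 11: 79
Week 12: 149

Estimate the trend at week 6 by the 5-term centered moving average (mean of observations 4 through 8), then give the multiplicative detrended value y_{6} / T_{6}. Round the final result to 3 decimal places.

Trend T_6 = (79 + 27 + 89 + 139 + 42) / 5 = 376/5 = 75.20000
Ratio to trend: 89 / 75.20000 = 1.184

1.184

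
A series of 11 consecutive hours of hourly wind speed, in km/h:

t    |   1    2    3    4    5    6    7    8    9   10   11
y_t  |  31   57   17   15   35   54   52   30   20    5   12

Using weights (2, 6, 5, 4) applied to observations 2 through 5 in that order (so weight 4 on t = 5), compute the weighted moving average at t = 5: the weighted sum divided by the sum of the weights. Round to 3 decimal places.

Weighted sum: 2·57 + 6·17 + 5·15 + 4·35 = 114 + 102 + 75 + 140 = 431
Weight total: 2 + 6 + 5 + 4 = 17
WMA = 431 / 17 = 25.353

25.353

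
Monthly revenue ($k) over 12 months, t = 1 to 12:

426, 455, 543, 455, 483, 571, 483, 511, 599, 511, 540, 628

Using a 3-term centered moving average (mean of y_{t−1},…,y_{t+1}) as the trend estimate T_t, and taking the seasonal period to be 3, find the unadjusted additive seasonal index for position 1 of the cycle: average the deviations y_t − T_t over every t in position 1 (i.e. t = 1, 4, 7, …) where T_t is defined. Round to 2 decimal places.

Season position 1 occurs at t = 4, 7, 10 (where T_t is defined).
t=4: T_4 = 493.6667; y_4 − T_4 = 455 − 493.6667 = -38.6667
t=7: T_7 = 521.6667; y_7 − T_7 = 483 − 521.6667 = -38.6667
t=10: T_10 = 550.0000; y_10 − T_10 = 511 − 550.0000 = -39.0000
Mean deviation: (-38.6667 + -38.6667 + -39.0000) / 3 = -38.78

-38.78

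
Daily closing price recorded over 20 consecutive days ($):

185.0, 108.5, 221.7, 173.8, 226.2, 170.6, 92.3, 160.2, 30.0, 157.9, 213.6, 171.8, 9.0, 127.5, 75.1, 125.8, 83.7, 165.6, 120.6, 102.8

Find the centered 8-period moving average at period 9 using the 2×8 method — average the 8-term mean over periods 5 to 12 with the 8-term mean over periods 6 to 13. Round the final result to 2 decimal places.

139.25

Sum over 5–12: 226.2 + 170.6 + 92.3 + 160.2 + 30.0 + 157.9 + 213.6 + 171.8 = 1222.6
Sum over 6–13: 170.6 + 92.3 + 160.2 + 30.0 + 157.9 + 213.6 + 171.8 + 9.0 = 1005.4
CMA at t=9 = (1222.6 + 1005.4) / (2·8) = 2228.0 / 16 = 139.25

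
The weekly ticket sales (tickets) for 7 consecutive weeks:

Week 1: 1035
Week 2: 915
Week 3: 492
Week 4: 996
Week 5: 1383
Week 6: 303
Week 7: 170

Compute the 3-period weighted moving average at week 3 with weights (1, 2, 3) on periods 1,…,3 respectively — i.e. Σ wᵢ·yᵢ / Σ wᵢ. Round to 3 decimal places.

723.500

Weighted sum: 1·1035 + 2·915 + 3·492 = 1035 + 1830 + 1476 = 4341
Weight total: 1 + 2 + 3 = 6
WMA = 4341 / 6 = 723.500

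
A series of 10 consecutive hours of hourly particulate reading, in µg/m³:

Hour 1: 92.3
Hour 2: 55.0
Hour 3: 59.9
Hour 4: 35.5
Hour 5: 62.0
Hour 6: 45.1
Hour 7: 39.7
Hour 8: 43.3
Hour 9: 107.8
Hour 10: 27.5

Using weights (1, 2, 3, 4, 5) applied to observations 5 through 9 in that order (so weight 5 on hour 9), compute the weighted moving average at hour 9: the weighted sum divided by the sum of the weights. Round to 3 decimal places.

65.567

Weighted sum: 1·62.0 + 2·45.1 + 3·39.7 + 4·43.3 + 5·107.8 = 62.0 + 90.2 + 119.1 + 173.2 + 539.0 = 983.5
Weight total: 1 + 2 + 3 + 4 + 5 = 15
WMA = 983.5 / 15 = 65.567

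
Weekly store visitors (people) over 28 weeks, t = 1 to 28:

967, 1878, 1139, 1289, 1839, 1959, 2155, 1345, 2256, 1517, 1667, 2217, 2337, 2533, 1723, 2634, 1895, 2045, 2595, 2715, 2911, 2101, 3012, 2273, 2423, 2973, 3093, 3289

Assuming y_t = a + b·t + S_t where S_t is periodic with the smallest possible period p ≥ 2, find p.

First differences y_{t+1} − y_t: 911, -739, 150, 550, 120, 196, -810, 911, -739, 150, 550, 120, 196, -810, 911, -739, …
The difference pattern repeats every 7 terms and not for any smaller step, so p = 7.

7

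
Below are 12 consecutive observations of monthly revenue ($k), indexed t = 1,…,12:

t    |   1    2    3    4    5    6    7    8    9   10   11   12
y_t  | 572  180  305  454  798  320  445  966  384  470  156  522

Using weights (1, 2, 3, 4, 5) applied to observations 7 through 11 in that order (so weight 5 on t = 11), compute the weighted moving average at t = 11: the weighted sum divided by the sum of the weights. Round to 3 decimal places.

412.600

Weighted sum: 1·445 + 2·966 + 3·384 + 4·470 + 5·156 = 445 + 1932 + 1152 + 1880 + 780 = 6189
Weight total: 1 + 2 + 3 + 4 + 5 = 15
WMA = 6189 / 15 = 412.600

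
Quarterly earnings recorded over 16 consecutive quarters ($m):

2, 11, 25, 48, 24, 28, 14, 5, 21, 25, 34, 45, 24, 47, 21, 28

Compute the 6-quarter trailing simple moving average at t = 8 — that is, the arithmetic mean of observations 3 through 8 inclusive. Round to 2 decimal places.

Sum of periods 3–8: 25 + 48 + 24 + 28 + 14 + 5 = 144
Divide by 6: 144 / 6 = 24.00

24.00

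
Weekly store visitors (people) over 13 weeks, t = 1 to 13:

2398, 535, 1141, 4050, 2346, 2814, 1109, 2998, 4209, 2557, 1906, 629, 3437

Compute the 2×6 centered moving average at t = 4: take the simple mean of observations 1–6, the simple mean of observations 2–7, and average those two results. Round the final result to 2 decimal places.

2106.58

Sum over 1–6: 2398 + 535 + 1141 + 4050 + 2346 + 2814 = 13284
Sum over 2–7: 535 + 1141 + 4050 + 2346 + 2814 + 1109 = 11995
CMA at t=4 = (13284 + 11995) / (2·6) = 25279 / 12 = 2106.58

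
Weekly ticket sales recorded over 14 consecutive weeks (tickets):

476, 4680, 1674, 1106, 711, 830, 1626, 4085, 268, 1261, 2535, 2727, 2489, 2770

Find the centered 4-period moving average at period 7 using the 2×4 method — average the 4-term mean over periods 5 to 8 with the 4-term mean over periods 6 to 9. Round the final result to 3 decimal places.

1757.625

Sum over 5–8: 711 + 830 + 1626 + 4085 = 7252
Sum over 6–9: 830 + 1626 + 4085 + 268 = 6809
CMA at t=7 = (7252 + 6809) / (2·4) = 14061 / 8 = 1757.625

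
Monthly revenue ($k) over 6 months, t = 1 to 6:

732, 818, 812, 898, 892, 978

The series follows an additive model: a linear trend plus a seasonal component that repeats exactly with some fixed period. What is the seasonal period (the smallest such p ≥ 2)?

2

First differences y_{t+1} − y_t: 86, -6, 86, -6, 86, …
The difference pattern repeats every 2 terms and not for any smaller step, so p = 2.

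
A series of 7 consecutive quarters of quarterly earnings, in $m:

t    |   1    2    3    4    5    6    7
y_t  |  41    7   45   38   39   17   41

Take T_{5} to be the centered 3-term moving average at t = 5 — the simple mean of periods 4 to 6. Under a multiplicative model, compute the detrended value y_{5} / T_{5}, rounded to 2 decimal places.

1.24

Trend T_5 = (38 + 39 + 17) / 3 = 94/3 = 31.3333
Ratio to trend: 39 / 31.3333 = 1.24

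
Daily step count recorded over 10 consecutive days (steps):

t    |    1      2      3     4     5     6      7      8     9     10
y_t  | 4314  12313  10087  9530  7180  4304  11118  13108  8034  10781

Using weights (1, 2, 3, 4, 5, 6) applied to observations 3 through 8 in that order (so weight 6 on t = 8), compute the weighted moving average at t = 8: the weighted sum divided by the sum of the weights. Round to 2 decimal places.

Weighted sum: 1·10087 + 2·9530 + 3·7180 + 4·4304 + 5·11118 + 6·13108 = 10087 + 19060 + 21540 + 17216 + 55590 + 78648 = 202141
Weight total: 1 + 2 + 3 + 4 + 5 + 6 = 21
WMA = 202141 / 21 = 9625.76

9625.76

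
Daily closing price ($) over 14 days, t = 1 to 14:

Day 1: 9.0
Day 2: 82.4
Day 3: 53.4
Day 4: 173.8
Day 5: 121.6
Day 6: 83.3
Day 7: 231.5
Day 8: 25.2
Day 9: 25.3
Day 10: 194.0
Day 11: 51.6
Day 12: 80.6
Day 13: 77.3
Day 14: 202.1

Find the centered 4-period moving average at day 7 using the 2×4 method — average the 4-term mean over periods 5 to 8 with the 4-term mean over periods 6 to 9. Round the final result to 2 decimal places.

Sum over 5–8: 121.6 + 83.3 + 231.5 + 25.2 = 461.6
Sum over 6–9: 83.3 + 231.5 + 25.2 + 25.3 = 365.3
CMA at t=7 = (461.6 + 365.3) / (2·4) = 826.9 / 8 = 103.36

103.36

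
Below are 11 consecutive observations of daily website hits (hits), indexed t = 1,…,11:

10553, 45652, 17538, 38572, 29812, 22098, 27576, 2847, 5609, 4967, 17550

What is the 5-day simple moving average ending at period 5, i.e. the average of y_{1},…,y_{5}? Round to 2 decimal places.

Sum of periods 1–5: 10553 + 45652 + 17538 + 38572 + 29812 = 142127
Divide by 5: 142127 / 5 = 28425.40

28425.40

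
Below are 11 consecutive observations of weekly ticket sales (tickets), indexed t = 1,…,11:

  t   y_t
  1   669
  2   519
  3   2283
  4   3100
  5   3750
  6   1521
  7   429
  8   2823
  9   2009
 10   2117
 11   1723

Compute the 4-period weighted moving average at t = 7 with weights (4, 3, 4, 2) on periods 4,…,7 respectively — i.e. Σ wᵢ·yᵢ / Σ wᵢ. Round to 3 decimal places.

Weighted sum: 4·3100 + 3·3750 + 4·1521 + 2·429 = 12400 + 11250 + 6084 + 858 = 30592
Weight total: 4 + 3 + 4 + 2 = 13
WMA = 30592 / 13 = 2353.231

2353.231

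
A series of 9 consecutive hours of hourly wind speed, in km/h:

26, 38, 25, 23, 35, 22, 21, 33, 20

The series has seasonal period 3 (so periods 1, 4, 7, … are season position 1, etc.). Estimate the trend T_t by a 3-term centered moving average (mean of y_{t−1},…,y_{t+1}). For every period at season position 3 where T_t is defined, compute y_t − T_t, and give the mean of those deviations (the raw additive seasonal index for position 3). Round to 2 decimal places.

Season position 3 occurs at t = 3, 6 (where T_t is defined).
t=3: T_3 = 28.6667; y_3 − T_3 = 25 − 28.6667 = -3.6667
t=6: T_6 = 26.0000; y_6 − T_6 = 22 − 26.0000 = -4.0000
Mean deviation: (-3.6667 + -4.0000) / 2 = -3.83

-3.83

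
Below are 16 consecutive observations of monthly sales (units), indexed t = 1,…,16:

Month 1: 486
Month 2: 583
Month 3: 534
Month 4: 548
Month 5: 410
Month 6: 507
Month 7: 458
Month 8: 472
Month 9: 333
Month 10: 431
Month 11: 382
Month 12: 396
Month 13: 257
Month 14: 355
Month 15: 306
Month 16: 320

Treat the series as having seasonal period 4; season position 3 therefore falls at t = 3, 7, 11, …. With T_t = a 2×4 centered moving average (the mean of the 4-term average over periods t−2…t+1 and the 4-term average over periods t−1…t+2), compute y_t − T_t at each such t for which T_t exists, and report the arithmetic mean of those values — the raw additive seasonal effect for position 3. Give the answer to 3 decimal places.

5.875

Season position 3 occurs at t = 3, 7, 11 (where T_t is defined).
t=3: T_3 = 528.25000; y_3 − T_3 = 534 − 528.25000 = 5.75000
t=7: T_7 = 452.12500; y_7 − T_7 = 458 − 452.12500 = 5.87500
t=11: T_11 = 376.00000; y_11 − T_11 = 382 − 376.00000 = 6.00000
Mean deviation: (5.75000 + 5.87500 + 6.00000) / 3 = 5.875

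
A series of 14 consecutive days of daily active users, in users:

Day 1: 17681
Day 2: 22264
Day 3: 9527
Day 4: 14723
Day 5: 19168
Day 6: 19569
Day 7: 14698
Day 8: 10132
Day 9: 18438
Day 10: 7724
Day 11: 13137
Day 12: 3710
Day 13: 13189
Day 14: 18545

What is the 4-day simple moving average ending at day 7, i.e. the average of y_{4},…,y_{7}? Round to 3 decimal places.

Sum of periods 4–7: 14723 + 19168 + 19569 + 14698 = 68158
Divide by 4: 68158 / 4 = 17039.500

17039.500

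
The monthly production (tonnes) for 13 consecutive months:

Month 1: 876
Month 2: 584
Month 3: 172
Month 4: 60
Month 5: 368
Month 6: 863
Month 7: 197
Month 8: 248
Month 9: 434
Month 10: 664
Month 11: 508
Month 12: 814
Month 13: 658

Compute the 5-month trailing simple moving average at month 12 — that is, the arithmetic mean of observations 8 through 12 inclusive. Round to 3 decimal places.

Sum of periods 8–12: 248 + 434 + 664 + 508 + 814 = 2668
Divide by 5: 2668 / 5 = 533.600

533.600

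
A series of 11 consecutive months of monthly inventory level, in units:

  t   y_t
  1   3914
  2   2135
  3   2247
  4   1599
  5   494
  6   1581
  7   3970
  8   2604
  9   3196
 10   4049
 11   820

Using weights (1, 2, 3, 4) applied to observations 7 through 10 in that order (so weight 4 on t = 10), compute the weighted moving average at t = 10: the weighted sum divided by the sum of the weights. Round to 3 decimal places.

Weighted sum: 1·3970 + 2·2604 + 3·3196 + 4·4049 = 3970 + 5208 + 9588 + 16196 = 34962
Weight total: 1 + 2 + 3 + 4 = 10
WMA = 34962 / 10 = 3496.200

3496.200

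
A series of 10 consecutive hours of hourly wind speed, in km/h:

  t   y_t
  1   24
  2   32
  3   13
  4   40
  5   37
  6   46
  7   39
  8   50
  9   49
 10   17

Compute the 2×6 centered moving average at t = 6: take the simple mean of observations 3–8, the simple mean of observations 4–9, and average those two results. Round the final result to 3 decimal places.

40.500

Sum over 3–8: 13 + 40 + 37 + 46 + 39 + 50 = 225
Sum over 4–9: 40 + 37 + 46 + 39 + 50 + 49 = 261
CMA at t=6 = (225 + 261) / (2·6) = 486 / 12 = 40.500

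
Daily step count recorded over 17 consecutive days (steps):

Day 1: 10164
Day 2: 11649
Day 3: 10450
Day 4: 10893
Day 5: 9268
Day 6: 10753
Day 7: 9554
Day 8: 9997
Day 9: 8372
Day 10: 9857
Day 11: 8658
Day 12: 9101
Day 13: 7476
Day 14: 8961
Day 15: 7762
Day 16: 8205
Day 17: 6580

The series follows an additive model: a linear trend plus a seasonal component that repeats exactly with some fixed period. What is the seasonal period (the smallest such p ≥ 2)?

4

First differences y_{t+1} − y_t: 1485, -1199, 443, -1625, 1485, -1199, 443, -1625, 1485, -1199, …
The difference pattern repeats every 4 terms and not for any smaller step, so p = 4.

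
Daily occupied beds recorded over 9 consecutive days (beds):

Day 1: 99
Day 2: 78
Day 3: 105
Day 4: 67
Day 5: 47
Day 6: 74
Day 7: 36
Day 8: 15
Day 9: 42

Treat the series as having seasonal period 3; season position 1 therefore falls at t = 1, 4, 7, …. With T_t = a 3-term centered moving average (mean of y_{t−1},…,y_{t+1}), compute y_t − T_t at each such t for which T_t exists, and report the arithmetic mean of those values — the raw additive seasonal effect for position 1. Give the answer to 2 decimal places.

Season position 1 occurs at t = 4, 7 (where T_t is defined).
t=4: T_4 = 73.0000; y_4 − T_4 = 67 − 73.0000 = -6.0000
t=7: T_7 = 41.6667; y_7 − T_7 = 36 − 41.6667 = -5.6667
Mean deviation: (-6.0000 + -5.6667) / 2 = -5.83

-5.83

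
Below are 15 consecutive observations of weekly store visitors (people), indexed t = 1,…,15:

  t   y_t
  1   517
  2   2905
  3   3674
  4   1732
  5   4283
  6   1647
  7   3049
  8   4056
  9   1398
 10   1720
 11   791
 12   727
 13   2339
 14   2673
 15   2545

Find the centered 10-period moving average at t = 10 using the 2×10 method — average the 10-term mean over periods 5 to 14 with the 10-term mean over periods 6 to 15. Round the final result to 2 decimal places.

Sum over 5–14: 4283 + 1647 + 3049 + 4056 + 1398 + 1720 + 791 + 727 + 2339 + 2673 = 22683
Sum over 6–15: 1647 + 3049 + 4056 + 1398 + 1720 + 791 + 727 + 2339 + 2673 + 2545 = 20945
CMA at t=10 = (22683 + 20945) / (2·10) = 43628 / 20 = 2181.40

2181.40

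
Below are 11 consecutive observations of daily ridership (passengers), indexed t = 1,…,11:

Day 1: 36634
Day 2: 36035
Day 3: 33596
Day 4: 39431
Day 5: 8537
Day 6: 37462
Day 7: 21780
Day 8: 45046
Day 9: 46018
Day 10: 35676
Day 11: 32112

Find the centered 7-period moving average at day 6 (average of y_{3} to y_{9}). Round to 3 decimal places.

Sum of periods 3–9: 33596 + 39431 + 8537 + 37462 + 21780 + 45046 + 46018 = 231870
Divide by 7: 231870 / 7 = 33124.286

33124.286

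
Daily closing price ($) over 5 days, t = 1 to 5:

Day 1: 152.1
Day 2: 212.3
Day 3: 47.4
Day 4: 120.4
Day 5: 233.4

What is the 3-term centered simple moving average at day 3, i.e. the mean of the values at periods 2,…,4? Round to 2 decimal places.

Sum of periods 2–4: 212.3 + 47.4 + 120.4 = 380.1
Divide by 3: 380.1 / 3 = 126.70

126.70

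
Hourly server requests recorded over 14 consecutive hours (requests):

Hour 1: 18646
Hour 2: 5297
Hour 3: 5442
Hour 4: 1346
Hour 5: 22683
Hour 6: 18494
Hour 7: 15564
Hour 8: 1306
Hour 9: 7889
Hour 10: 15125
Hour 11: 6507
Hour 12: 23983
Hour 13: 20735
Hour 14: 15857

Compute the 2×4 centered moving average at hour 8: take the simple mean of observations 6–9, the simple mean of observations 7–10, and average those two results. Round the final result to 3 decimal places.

Sum over 6–9: 18494 + 15564 + 1306 + 7889 = 43253
Sum over 7–10: 15564 + 1306 + 7889 + 15125 = 39884
CMA at t=8 = (43253 + 39884) / (2·4) = 83137 / 8 = 10392.125

10392.125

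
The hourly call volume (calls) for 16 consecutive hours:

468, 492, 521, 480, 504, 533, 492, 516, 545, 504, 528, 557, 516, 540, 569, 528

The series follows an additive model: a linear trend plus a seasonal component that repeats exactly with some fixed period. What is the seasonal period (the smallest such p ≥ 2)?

3

First differences y_{t+1} − y_t: 24, 29, -41, 24, 29, -41, 24, 29, …
The difference pattern repeats every 3 terms and not for any smaller step, so p = 3.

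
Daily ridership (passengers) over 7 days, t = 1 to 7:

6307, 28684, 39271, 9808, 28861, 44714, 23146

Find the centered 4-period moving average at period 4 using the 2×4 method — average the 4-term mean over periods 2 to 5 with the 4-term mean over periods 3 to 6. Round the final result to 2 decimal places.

28659.75

Sum over 2–5: 28684 + 39271 + 9808 + 28861 = 106624
Sum over 3–6: 39271 + 9808 + 28861 + 44714 = 122654
CMA at t=4 = (106624 + 122654) / (2·4) = 229278 / 8 = 28659.75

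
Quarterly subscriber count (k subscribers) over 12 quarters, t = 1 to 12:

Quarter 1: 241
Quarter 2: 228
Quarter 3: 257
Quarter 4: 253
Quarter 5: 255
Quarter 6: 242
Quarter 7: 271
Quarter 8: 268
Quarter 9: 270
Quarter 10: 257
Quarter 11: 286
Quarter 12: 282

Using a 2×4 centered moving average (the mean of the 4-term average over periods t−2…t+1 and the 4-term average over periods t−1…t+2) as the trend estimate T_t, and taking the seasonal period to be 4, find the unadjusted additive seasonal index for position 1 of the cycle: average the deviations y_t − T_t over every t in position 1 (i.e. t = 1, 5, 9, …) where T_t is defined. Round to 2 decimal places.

Season position 1 occurs at t = 5, 9 (where T_t is defined).
t=5: T_5 = 253.5000; y_5 − T_5 = 255 − 253.5000 = 1.5000
t=9: T_9 = 268.3750; y_9 − T_9 = 270 − 268.3750 = 1.6250
Mean deviation: (1.5000 + 1.6250) / 2 = 1.56

1.56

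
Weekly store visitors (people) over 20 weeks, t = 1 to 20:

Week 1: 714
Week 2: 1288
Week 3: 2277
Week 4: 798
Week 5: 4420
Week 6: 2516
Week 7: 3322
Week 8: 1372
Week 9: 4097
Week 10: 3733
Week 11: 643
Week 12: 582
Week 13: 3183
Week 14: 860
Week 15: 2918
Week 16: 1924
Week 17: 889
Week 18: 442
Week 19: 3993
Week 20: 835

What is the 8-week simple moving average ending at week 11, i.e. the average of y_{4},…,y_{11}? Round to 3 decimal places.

Sum of periods 4–11: 798 + 4420 + 2516 + 3322 + 1372 + 4097 + 3733 + 643 = 20901
Divide by 8: 20901 / 8 = 2612.625

2612.625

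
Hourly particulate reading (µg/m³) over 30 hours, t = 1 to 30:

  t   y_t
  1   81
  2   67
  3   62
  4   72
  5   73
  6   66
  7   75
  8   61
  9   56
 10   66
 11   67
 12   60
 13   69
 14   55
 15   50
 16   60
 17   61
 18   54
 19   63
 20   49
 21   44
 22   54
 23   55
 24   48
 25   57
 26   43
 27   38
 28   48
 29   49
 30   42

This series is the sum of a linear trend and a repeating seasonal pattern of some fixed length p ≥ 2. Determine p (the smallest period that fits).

6

First differences y_{t+1} − y_t: -14, -5, 10, 1, -7, 9, -14, -5, 10, 1, -7, 9, -14, -5, …
The difference pattern repeats every 6 terms and not for any smaller step, so p = 6.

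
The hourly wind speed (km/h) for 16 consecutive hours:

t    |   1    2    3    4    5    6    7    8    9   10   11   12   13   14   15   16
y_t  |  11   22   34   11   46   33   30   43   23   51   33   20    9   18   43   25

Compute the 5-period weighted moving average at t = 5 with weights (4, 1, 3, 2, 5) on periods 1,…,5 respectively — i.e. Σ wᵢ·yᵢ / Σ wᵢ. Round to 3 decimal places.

28.000

Weighted sum: 4·11 + 1·22 + 3·34 + 2·11 + 5·46 = 44 + 22 + 102 + 22 + 230 = 420
Weight total: 4 + 1 + 3 + 2 + 5 = 15
WMA = 420 / 15 = 28.000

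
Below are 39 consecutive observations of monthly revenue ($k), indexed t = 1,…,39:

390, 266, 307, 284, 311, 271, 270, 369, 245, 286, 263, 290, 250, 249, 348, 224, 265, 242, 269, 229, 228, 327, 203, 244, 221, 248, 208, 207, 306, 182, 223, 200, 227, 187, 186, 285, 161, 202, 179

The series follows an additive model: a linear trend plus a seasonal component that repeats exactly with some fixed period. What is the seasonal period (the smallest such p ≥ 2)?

7

First differences y_{t+1} − y_t: -124, 41, -23, 27, -40, -1, 99, -124, 41, -23, 27, -40, -1, 99, -124, 41, …
The difference pattern repeats every 7 terms and not for any smaller step, so p = 7.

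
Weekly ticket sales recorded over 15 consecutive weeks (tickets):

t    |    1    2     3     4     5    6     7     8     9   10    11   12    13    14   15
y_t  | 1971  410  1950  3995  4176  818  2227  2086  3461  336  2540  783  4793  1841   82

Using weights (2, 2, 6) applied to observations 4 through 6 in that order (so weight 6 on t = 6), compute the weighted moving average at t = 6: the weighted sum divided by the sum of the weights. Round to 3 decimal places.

Weighted sum: 2·3995 + 2·4176 + 6·818 = 7990 + 8352 + 4908 = 21250
Weight total: 2 + 2 + 6 = 10
WMA = 21250 / 10 = 2125.000

2125.000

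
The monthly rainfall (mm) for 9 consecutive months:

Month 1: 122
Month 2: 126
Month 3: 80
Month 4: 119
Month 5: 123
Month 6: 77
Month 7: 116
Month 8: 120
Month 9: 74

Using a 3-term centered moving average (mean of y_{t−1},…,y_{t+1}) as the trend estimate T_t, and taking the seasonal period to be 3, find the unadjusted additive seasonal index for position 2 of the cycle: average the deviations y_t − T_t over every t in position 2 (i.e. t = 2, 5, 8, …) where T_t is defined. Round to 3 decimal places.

16.667

Season position 2 occurs at t = 2, 5, 8 (where T_t is defined).
t=2: T_2 = 109.33333; y_2 − T_2 = 126 − 109.33333 = 16.66667
t=5: T_5 = 106.33333; y_5 − T_5 = 123 − 106.33333 = 16.66667
t=8: T_8 = 103.33333; y_8 − T_8 = 120 − 103.33333 = 16.66667
Mean deviation: (16.66667 + 16.66667 + 16.66667) / 3 = 16.667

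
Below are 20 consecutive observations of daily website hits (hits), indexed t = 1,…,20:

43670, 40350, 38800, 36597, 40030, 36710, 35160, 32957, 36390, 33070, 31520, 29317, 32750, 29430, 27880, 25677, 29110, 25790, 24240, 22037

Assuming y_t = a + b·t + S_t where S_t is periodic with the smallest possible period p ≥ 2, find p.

4

First differences y_{t+1} − y_t: -3320, -1550, -2203, 3433, -3320, -1550, -2203, 3433, -3320, -1550, …
The difference pattern repeats every 4 terms and not for any smaller step, so p = 4.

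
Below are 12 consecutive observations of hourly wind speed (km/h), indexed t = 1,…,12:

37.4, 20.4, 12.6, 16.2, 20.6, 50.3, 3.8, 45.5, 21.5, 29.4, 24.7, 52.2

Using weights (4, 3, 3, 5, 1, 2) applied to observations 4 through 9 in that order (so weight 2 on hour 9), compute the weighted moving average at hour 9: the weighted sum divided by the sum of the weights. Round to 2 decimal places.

Weighted sum: 4·16.2 + 3·20.6 + 3·50.3 + 5·3.8 + 1·45.5 + 2·21.5 = 64.8 + 61.8 + 150.9 + 19.0 + 45.5 + 43.0 = 385.0
Weight total: 4 + 3 + 3 + 5 + 1 + 2 = 18
WMA = 385.0 / 18 = 21.39

21.39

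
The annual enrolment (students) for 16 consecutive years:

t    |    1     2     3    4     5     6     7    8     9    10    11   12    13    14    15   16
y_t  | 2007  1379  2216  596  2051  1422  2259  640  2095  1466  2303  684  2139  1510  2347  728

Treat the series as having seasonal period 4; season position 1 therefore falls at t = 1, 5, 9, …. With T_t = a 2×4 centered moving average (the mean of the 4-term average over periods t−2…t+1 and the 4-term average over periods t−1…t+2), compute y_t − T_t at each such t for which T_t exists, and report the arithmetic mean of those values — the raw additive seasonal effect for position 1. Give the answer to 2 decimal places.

474.46

Season position 1 occurs at t = 5, 9, 13 (where T_t is defined).
t=5: T_5 = 1576.6250; y_5 − T_5 = 2051 − 1576.6250 = 474.3750
t=9: T_9 = 1620.5000; y_9 − T_9 = 2095 − 1620.5000 = 474.5000
t=13: T_13 = 1664.5000; y_13 − T_13 = 2139 − 1664.5000 = 474.5000
Mean deviation: (474.3750 + 474.5000 + 474.5000) / 3 = 474.46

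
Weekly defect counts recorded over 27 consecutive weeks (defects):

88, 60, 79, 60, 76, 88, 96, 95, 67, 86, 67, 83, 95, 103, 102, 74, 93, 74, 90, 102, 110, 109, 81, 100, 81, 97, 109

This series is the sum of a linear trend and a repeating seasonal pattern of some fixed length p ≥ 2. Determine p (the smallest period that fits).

7

First differences y_{t+1} − y_t: -28, 19, -19, 16, 12, 8, -1, -28, 19, -19, 16, 12, 8, -1, -28, 19, …
The difference pattern repeats every 7 terms and not for any smaller step, so p = 7.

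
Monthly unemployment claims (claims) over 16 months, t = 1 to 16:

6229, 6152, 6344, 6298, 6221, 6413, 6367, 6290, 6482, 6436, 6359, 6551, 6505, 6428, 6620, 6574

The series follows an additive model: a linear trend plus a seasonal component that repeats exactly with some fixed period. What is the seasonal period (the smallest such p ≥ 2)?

3

First differences y_{t+1} − y_t: -77, 192, -46, -77, 192, -46, -77, 192, …
The difference pattern repeats every 3 terms and not for any smaller step, so p = 3.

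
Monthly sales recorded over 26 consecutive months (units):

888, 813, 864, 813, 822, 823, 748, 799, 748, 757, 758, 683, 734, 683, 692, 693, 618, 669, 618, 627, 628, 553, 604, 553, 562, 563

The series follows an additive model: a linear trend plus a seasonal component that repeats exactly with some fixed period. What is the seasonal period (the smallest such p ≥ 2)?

First differences y_{t+1} − y_t: -75, 51, -51, 9, 1, -75, 51, -51, 9, 1, -75, 51, …
The difference pattern repeats every 5 terms and not for any smaller step, so p = 5.

5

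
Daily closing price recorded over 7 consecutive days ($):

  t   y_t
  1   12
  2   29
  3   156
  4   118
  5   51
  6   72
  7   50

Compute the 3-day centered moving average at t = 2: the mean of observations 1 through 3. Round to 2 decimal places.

Sum of periods 1–3: 12 + 29 + 156 = 197
Divide by 3: 197 / 3 = 65.67

65.67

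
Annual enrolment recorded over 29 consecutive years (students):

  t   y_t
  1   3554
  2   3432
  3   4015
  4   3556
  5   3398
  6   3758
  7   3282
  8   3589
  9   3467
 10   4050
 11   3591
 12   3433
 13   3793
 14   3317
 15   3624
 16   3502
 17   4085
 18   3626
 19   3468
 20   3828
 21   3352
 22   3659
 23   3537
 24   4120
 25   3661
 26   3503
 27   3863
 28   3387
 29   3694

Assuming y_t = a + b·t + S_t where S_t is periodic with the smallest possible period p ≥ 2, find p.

7

First differences y_{t+1} − y_t: -122, 583, -459, -158, 360, -476, 307, -122, 583, -459, -158, 360, -476, 307, -122, 583, …
The difference pattern repeats every 7 terms and not for any smaller step, so p = 7.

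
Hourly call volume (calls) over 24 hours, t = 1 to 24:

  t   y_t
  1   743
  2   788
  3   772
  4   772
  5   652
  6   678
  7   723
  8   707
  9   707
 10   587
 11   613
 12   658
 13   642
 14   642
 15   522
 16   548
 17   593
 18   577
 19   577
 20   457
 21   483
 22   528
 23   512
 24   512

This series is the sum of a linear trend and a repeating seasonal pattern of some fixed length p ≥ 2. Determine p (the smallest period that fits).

First differences y_{t+1} − y_t: 45, -16, 0, -120, 26, 45, -16, 0, -120, 26, 45, -16, …
The difference pattern repeats every 5 terms and not for any smaller step, so p = 5.

5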